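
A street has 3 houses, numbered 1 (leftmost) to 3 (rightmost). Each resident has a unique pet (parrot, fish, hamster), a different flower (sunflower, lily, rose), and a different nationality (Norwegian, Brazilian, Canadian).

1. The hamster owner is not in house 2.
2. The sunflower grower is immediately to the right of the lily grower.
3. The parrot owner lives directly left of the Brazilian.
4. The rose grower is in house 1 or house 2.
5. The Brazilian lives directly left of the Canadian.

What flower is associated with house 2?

By clue 5, the Brazilian is in house 2.
Clue 5: the Canadian is in house 3.
The only flower still possible for house 3 is sunflower.
The only nationality still possible for house 1 is Norwegian.
From clue 2, the lily grower must be in house 2.
Clue 3: the parrot owner is in house 1.
House 2's pet must be fish (nothing else left).
The only pet still possible for house 3 is hamster.
House 1 flower: only rose fits.
So: house 1 = parrot/rose/Norwegian, house 2 = fish/lily/Brazilian, house 3 = hamster/sunflower/Canadian.

lily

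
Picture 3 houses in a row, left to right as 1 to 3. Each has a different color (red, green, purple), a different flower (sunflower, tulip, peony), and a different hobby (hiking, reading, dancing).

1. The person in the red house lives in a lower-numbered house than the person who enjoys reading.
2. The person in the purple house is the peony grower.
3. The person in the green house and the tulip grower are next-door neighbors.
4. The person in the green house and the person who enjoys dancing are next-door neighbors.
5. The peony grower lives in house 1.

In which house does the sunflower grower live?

The peony grower is in house 1 (clue 5).
Clue 2 places the person in the purple house in house 1.
The only color still possible for house 3 is green.
Clue 1: the person who enjoys reading is in house 3.
Clue 3 places the tulip grower in house 2.
The person who enjoys dancing is in house 2 (clue 4).
The only color still possible for house 2 is red.
That leaves sunflower as the flower for house 3.
So house 1 gets hiking for hobby.
So: house 1 = purple/peony/hiking, house 2 = red/tulip/dancing, house 3 = green/sunflower/reading.

3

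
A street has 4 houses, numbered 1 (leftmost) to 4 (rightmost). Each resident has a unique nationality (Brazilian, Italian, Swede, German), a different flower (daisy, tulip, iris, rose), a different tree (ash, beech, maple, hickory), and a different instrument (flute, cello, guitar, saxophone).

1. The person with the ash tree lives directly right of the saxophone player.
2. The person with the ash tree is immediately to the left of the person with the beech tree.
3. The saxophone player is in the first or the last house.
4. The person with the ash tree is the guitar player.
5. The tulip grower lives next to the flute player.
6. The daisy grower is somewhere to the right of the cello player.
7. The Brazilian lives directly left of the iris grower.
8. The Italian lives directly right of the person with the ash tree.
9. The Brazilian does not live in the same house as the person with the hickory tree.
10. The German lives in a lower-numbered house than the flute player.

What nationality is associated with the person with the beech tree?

Clue 3: the saxophone player is in house 1.
House 4's instrument must be flute (nothing else left).
The person with the ash tree is in house 2 (clue 1).
Clue 2: the person with the beech tree is in house 3.
From clue 4, the guitar player must be in house 2.
By clue 5, the tulip grower is in house 3.
From clue 8, the Italian must be in house 3.
House 4's nationality must be Swede (nothing else left).
The only flower still possible for house 1 is rose.
The only flower still possible for house 2 is iris.
House 4's flower must be daisy (nothing else left).
So house 3 gets cello for instrument.
The Brazilian is in house 1 (clue 7).
From clue 9, the person with the hickory tree must be in house 4.
The only nationality still possible for house 2 is German.
House 1 tree: only maple fits.
So: house 1 = Brazilian/rose/maple/saxophone, house 2 = German/iris/ash/guitar, house 3 = Italian/tulip/beech/cello, house 4 = Swede/daisy/hickory/flute.

Italian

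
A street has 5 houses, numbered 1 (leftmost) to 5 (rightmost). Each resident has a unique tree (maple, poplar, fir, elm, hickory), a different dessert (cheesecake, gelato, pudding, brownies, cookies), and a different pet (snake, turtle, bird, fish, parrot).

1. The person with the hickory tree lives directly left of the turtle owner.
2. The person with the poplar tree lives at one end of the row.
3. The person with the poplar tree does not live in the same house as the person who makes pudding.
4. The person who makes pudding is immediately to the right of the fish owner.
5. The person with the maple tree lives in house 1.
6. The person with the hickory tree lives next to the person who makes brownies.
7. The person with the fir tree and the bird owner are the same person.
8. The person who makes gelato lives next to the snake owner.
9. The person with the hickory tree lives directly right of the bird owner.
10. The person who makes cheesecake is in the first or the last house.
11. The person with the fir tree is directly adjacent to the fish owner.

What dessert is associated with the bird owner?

By clue 5, the person with the maple tree is in house 1.
The only tree still possible for house 5 is poplar.
The person with the fir tree is narrowed to house 2 or 3; consider each.
Placing it in house 2 leads to a contradiction, so it's in house 3.
Clue 7: the bird owner is in house 3.
By clue 9, the person with the hickory tree is in house 4.
From clue 11, the fish owner must be in house 2.
House 2 tree: only elm fits.
Clue 1: the turtle owner is in house 5.
By clue 4, the person who makes pudding is in house 3.
The only dessert still possible for house 5 is brownies.
From clue 8, the person who makes gelato must be in house 2.
Clue 8: the snake owner is in house 1.
That leaves cheesecake as the dessert for house 1.
That leaves cookies as the dessert for house 4.
The only pet still possible for house 4 is parrot.
So: house 1 = maple/cheesecake/snake, house 2 = elm/gelato/fish, house 3 = fir/pudding/bird, house 4 = hickory/cookies/parrot, house 5 = poplar/brownies/turtle.

pudding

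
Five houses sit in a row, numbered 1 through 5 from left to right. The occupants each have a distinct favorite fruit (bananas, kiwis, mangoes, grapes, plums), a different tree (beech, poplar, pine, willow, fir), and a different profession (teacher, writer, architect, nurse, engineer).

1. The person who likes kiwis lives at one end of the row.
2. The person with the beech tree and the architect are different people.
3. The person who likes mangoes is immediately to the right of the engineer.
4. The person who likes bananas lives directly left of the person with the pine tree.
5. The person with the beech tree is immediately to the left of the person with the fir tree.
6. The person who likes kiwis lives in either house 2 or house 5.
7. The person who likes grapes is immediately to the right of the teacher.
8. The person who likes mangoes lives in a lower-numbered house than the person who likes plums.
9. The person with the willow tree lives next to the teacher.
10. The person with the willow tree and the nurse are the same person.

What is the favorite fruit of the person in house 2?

The person who likes kiwis is in house 5 (clue 6).
So house 1 gets bananas for favorite fruit.
Clue 4 places the person with the pine tree in house 2.
House 2's favorite fruit must be mangoes (nothing else left).
Clue 3 places the engineer in house 1.
So house 1 gets poplar for tree.
House 5 tree: only fir fits.
Clue 5 places the person with the beech tree in house 4.
That leaves willow as the tree for house 3.
From clue 9, the teacher must be in house 2.
Clue 10 places the nurse in house 3.
So house 4 gets writer for profession.
So house 5 gets architect for profession.
By clue 7, the person who likes grapes is in house 3.
That leaves plums as the favorite fruit for house 4.
So: house 1 = bananas/poplar/engineer, house 2 = mangoes/pine/teacher, house 3 = grapes/willow/nurse, house 4 = plums/beech/writer, house 5 = kiwis/fir/architect.

mangoes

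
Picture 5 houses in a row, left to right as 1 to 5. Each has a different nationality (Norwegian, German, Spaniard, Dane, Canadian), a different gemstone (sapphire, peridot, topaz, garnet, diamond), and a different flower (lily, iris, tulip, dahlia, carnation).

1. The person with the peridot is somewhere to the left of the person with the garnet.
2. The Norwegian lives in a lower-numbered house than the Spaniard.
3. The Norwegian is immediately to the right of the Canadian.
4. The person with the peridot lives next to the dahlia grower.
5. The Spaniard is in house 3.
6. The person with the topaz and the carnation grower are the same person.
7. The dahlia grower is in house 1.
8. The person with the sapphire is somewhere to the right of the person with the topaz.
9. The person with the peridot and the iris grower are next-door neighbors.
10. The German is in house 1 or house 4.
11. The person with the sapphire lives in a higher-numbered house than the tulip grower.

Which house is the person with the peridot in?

2

By clue 5, the Spaniard is in house 3.
Clue 7 places the dahlia grower in house 1.
House 5's nationality must be Dane (nothing else left).
Clue 2 places the Norwegian in house 2.
Clue 3 places the Canadian in house 1.
The person with the peridot is in house 2 (clue 4).
By clue 9, the iris grower is in house 3.
So house 4 gets German for nationality.
That leaves diamond as the gemstone for house 1.
House 5's flower must be lily (nothing else left).
By clue 6, the person with the topaz is in house 4.
Clue 6: the carnation grower is in house 4.
The person with the sapphire is in house 5 (clue 8).
The only gemstone still possible for house 3 is garnet.
House 2's flower must be tulip (nothing else left).
So: house 1 = Canadian/diamond/dahlia, house 2 = Norwegian/peridot/tulip, house 3 = Spaniard/garnet/iris, house 4 = German/topaz/carnation, house 5 = Dane/sapphire/lily.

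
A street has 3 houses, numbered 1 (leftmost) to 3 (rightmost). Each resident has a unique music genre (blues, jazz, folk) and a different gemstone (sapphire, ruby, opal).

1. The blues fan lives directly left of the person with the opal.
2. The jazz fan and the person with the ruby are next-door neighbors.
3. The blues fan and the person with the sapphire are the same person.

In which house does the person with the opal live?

The blues fan is narrowed to house 1 or 2; consider each.
Placing it in house 2 leads to a contradiction, so it's in house 1.
From clue 1, the person with the opal must be in house 2.
The person with the sapphire is in house 1 (clue 3).
House 3's gemstone must be ruby (nothing else left).
Clue 2: the jazz fan is in house 2.
So house 3 gets folk for music genre.
So: house 1 = blues/sapphire, house 2 = jazz/opal, house 3 = folk/ruby.

2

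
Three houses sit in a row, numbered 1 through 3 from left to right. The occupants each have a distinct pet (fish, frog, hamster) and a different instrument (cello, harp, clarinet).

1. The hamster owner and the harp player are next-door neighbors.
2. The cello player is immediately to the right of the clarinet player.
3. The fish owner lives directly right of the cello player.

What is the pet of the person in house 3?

fish

Clue 3: the fish owner is in house 3.
Clue 3 places the cello player in house 2.
House 1's instrument must be clarinet (nothing else left).
That leaves harp as the instrument for house 3.
By clue 1, the hamster owner is in house 2.
House 1's pet must be frog (nothing else left).
So: house 1 = frog/clarinet, house 2 = hamster/cello, house 3 = fish/harp.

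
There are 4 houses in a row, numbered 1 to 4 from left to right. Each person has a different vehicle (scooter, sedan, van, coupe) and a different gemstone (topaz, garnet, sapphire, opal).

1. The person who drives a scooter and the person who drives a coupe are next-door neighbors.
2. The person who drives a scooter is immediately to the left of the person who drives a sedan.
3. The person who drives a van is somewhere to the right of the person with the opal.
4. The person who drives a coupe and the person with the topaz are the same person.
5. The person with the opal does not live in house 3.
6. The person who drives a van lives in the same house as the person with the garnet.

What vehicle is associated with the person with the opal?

The person with the opal is narrowed to house 1 or 2; consider each.
Placing it in house 1 leads to a contradiction, so it's in house 2.
The only vehicle still possible for house 1 is coupe.
House 2's vehicle must be scooter (nothing else left).
The person who drives a sedan is in house 3 (clue 2).
Clue 4: the person with the topaz is in house 1.
House 4's vehicle must be van (nothing else left).
From clue 6, the person with the garnet must be in house 4.
House 3's gemstone must be sapphire (nothing else left).
So: house 1 = coupe/topaz, house 2 = scooter/opal, house 3 = sedan/sapphire, house 4 = van/garnet.

scooter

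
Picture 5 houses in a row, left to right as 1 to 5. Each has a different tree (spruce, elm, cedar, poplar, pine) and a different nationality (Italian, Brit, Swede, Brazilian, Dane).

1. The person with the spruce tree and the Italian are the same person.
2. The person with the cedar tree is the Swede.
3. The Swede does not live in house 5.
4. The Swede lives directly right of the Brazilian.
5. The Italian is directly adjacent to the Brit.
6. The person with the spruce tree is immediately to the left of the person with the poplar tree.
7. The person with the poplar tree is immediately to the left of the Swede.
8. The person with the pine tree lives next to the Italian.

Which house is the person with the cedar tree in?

4

House 5's tree must be elm (nothing else left).
House 5 nationality: only Dane fits.
House 4 tree: only cedar fits.
That leaves Swede as the nationality for house 4.
The Brazilian is in house 3 (clue 4).
From clue 7, the person with the poplar tree must be in house 3.
Clue 6 places the person with the spruce tree in house 2.
That leaves pine as the tree for house 1.
From clue 1, the Italian must be in house 2.
Clue 5: the Brit is in house 1.
So: house 1 = pine/Brit, house 2 = spruce/Italian, house 3 = poplar/Brazilian, house 4 = cedar/Swede, house 5 = elm/Dane.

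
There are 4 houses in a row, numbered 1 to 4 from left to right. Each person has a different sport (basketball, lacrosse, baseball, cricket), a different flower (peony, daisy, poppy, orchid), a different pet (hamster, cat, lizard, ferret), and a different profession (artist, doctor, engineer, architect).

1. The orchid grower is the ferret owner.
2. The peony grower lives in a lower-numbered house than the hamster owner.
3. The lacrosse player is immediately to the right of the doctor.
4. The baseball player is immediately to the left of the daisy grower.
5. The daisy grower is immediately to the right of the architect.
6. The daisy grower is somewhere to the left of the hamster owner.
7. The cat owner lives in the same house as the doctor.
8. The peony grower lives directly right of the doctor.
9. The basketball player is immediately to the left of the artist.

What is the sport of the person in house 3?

So house 4 gets cricket for sport.
The baseball player is narrowed to house 1 or 2; consider each.
Placing it in house 2 leads to a contradiction, so it's in house 1.
Clue 4: the daisy grower is in house 2.
From clue 5, the architect must be in house 1.
By clue 2, the hamster owner is in house 4.
Clue 3: the lacrosse player is in house 3.
From clue 7, the cat owner must be in house 2.
So house 2 gets basketball for sport.
That leaves peony as the flower for house 3.
House 2's profession must be doctor (nothing else left).
By clue 1, the orchid grower is in house 1.
The ferret owner is in house 1 (clue 1).
Clue 9: the artist is in house 3.
House 4's flower must be poppy (nothing else left).
That leaves lizard as the pet for house 3.
So house 4 gets engineer for profession.
So: house 1 = baseball/orchid/ferret/architect, house 2 = basketball/daisy/cat/doctor, house 3 = lacrosse/peony/lizard/artist, house 4 = cricket/poppy/hamster/engineer.

lacrosse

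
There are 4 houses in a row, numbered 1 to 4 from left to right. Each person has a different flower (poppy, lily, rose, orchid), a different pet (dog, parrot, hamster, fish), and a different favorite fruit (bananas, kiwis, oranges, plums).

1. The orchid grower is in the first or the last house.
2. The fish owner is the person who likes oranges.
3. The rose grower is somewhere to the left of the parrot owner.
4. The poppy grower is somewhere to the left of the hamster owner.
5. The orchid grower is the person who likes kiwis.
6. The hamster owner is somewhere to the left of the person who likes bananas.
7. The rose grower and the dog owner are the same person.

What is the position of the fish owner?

The orchid grower is narrowed to house 1 or 4; consider each.
Placing it in house 1 leads to a contradiction, so it's in house 4.
Clue 5 places the person who likes kiwis in house 4.
The hamster owner is in house 2 (clue 6).
House 4 pet: only parrot fits.
The only favorite fruit still possible for house 3 is bananas.
By clue 2, the fish owner is in house 1.
Clue 2 places the person who likes oranges in house 1.
The poppy grower is in house 1 (clue 4).
That leaves lily as the flower for house 2.
House 3's flower must be rose (nothing else left).
House 3's pet must be dog (nothing else left).
So house 2 gets plums for favorite fruit.
So: house 1 = poppy/fish/oranges, house 2 = lily/hamster/plums, house 3 = rose/dog/bananas, house 4 = orchid/parrot/kiwis.

1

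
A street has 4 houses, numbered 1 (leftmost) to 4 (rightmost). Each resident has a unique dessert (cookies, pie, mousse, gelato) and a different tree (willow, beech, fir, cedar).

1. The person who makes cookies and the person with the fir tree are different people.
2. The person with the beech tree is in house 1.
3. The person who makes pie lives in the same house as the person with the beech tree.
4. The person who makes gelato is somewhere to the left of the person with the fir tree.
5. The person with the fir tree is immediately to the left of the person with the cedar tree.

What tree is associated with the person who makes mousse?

Clue 2 places the person with the beech tree in house 1.
The person who makes pie is in house 1 (clue 3).
From clue 4, the person who makes gelato must be in house 2.
By clue 4, the person with the fir tree is in house 3.
The person with the cedar tree is in house 4 (clue 5).
So house 2 gets willow for tree.
By clue 1, the person who makes cookies is in house 4.
House 3's dessert must be mousse (nothing else left).
So: house 1 = pie/beech, house 2 = gelato/willow, house 3 = mousse/fir, house 4 = cookies/cedar.

fir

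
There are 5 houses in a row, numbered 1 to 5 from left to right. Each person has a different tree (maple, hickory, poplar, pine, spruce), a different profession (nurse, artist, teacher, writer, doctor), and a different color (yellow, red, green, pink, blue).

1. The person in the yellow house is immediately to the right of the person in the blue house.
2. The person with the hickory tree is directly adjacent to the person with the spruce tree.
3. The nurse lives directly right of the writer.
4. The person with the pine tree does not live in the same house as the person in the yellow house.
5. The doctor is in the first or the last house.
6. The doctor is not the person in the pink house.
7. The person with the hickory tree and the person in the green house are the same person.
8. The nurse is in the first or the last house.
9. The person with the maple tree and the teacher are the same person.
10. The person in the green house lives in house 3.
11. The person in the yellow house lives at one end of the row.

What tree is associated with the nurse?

poplar

Clue 8 places the nurse in house 5.
By clue 10, the person in the green house is in house 3.
The person in the yellow house is in house 5 (clue 11).
House 1 profession: only doctor fits.
Clue 1: the person in the blue house is in house 4.
Clue 3 places the writer in house 4.
Clue 7: the person with the hickory tree is in house 3.
So house 1 gets red for color.
That leaves pink as the color for house 2.
By clue 9, the person with the maple tree is in house 2.
From clue 9, the teacher must be in house 2.
House 4 tree: only spruce fits.
House 5's tree must be poplar (nothing else left).
That leaves artist as the profession for house 3.
The only tree still possible for house 1 is pine.
So: house 1 = pine/doctor/red, house 2 = maple/teacher/pink, house 3 = hickory/artist/green, house 4 = spruce/writer/blue, house 5 = poplar/nurse/yellow.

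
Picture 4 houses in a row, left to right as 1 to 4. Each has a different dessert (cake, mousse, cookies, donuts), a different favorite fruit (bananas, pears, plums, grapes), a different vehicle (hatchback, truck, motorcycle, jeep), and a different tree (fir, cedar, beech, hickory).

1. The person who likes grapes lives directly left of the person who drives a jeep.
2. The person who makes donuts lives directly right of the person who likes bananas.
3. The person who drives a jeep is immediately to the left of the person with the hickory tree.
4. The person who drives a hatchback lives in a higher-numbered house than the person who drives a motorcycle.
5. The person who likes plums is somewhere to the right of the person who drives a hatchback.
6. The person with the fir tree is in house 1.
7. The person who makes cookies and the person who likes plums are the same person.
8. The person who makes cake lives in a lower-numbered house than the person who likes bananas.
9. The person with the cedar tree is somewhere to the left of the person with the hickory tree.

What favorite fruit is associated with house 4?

Clue 6: the person with the fir tree is in house 1.
House 4's vehicle must be truck (nothing else left).
House 1's vehicle must be motorcycle (nothing else left).
The person who makes cake is narrowed to house 1 or 2; consider each.
Placing it in house 2 leads to a contradiction, so it's in house 1.
The only dessert still possible for house 2 is mousse.
The person who makes cookies is narrowed to house 3 or 4; consider each.
Placing it in house 3 leads to a contradiction, so it's in house 4.
Clue 7 places the person who likes plums in house 4.
So house 3 gets donuts for dessert.
By clue 2, the person who likes bananas is in house 2.
That leaves grapes as the favorite fruit for house 1.
House 3's favorite fruit must be pears (nothing else left).
The person who drives a jeep is in house 2 (clue 1).
The person with the hickory tree is in house 3 (clue 3).
From clue 9, the person with the cedar tree must be in house 2.
The only vehicle still possible for house 3 is hatchback.
House 4's tree must be beech (nothing else left).
So: house 1 = cake/grapes/motorcycle/fir, house 2 = mousse/bananas/jeep/cedar, house 3 = donuts/pears/hatchback/hickory, house 4 = cookies/plums/truck/beech.

plums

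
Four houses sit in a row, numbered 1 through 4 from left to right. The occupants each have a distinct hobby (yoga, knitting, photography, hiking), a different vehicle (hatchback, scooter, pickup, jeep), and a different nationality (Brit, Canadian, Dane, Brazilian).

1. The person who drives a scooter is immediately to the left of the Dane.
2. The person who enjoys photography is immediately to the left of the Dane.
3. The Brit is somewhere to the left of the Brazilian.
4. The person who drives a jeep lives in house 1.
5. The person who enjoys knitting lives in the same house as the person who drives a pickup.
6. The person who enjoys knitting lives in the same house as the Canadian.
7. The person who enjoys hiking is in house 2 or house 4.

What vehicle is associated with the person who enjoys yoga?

From clue 4, the person who drives a jeep must be in house 1.
So house 1 gets yoga for hobby.
That leaves Brit as the nationality for house 1.
The person who enjoys hiking is narrowed to house 2 or 4; consider each.
Placing it in house 2 leads to a contradiction, so it's in house 4.
The only vehicle still possible for house 4 is hatchback.
The person who enjoys knitting is narrowed to house 2 or 3; consider each.
Placing it in house 3 leads to a contradiction, so it's in house 2.
From clue 5, the person who drives a pickup must be in house 2.
Clue 6: the Canadian is in house 2.
House 3's hobby must be photography (nothing else left).
House 3 vehicle: only scooter fits.
By clue 1, the Dane is in house 4.
The only nationality still possible for house 3 is Brazilian.
So: house 1 = yoga/jeep/Brit, house 2 = knitting/pickup/Canadian, house 3 = photography/scooter/Brazilian, house 4 = hiking/hatchback/Dane.

jeep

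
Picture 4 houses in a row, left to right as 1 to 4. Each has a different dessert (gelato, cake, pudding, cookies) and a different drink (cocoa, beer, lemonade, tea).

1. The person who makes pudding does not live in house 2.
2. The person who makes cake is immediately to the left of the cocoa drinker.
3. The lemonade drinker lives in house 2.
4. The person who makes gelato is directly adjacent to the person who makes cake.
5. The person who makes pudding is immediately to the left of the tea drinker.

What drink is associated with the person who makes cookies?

tea

Clue 3 places the lemonade drinker in house 2.
House 1 drink: only beer fits.
So house 3 gets cocoa for drink.
The only drink still possible for house 4 is tea.
Clue 2: the person who makes cake is in house 2.
By clue 5, the person who makes pudding is in house 3.
That leaves cookies as the dessert for house 4.
That leaves gelato as the dessert for house 1.
So: house 1 = gelato/beer, house 2 = cake/lemonade, house 3 = pudding/cocoa, house 4 = cookies/tea.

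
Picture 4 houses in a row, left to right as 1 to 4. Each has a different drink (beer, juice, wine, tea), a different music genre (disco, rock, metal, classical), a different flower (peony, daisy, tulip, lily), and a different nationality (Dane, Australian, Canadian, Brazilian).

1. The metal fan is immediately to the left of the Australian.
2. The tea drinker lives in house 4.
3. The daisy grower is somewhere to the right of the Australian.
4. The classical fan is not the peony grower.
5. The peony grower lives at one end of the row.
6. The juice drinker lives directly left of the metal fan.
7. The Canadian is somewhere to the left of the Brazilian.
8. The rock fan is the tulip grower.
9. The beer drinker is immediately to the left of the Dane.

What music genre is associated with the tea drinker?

Clue 2 places the tea drinker in house 4.
House 1's nationality must be Canadian (nothing else left).
The metal fan is in house 2 (clue 1).
By clue 1, the Australian is in house 3.
Clue 3 places the daisy grower in house 4.
Clue 6: the juice drinker is in house 1.
From clue 9, the beer drinker must be in house 3.
From clue 9, the Dane must be in house 4.
So house 2 gets wine for drink.
So house 1 gets peony for flower.
The only flower still possible for house 2 is lily.
The only flower still possible for house 3 is tulip.
House 2's nationality must be Brazilian (nothing else left).
Clue 8 places the rock fan in house 3.
That leaves disco as the music genre for house 1.
That leaves classical as the music genre for house 4.
So: house 1 = juice/disco/peony/Canadian, house 2 = wine/metal/lily/Brazilian, house 3 = beer/rock/tulip/Australian, house 4 = tea/classical/daisy/Dane.

classical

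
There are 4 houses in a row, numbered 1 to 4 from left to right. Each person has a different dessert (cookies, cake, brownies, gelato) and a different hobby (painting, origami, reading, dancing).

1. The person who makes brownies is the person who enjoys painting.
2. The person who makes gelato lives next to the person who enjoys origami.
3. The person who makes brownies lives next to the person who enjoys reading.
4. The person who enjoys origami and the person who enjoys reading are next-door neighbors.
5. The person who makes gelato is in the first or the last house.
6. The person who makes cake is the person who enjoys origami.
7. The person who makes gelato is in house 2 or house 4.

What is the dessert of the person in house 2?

The person who makes gelato is in house 4 (clue 7).
By clue 2, the person who enjoys origami is in house 3.
The person who makes cake is in house 3 (clue 6).
From clue 3, the person who makes brownies must be in house 1.
Clue 3 places the person who enjoys reading in house 2.
So house 2 gets cookies for dessert.
That leaves dancing as the hobby for house 4.
House 1 hobby: only painting fits.
So: house 1 = brownies/painting, house 2 = cookies/reading, house 3 = cake/origami, house 4 = gelato/dancing.

cookies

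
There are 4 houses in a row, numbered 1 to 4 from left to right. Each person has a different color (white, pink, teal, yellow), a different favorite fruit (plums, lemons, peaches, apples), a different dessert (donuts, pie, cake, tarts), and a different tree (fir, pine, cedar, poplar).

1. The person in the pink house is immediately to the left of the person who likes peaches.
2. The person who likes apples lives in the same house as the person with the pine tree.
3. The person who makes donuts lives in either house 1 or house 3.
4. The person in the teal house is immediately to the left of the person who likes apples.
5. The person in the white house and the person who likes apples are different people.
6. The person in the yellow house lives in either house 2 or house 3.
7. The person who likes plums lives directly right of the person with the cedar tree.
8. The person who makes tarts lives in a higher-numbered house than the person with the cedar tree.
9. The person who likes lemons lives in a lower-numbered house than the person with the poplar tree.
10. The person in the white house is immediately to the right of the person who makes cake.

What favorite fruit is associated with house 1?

So house 4 gets white for color.
So house 1 gets lemons for favorite fruit.
Clue 10 places the person who makes cake in house 3.
House 1's dessert must be donuts (nothing else left).
The person in the teal house is narrowed to house 1 or 2; consider each.
Placing it in house 2 leads to a contradiction, so it's in house 1.
By clue 4, the person who likes apples is in house 2.
Clue 2: the person with the pine tree is in house 2.
Clue 8: the person who makes tarts is in house 4.
The only dessert still possible for house 2 is pie.
House 1 tree: only fir fits.
So house 3 gets cedar for tree.
House 4 tree: only poplar fits.
Clue 7: the person who likes plums is in house 4.
The only favorite fruit still possible for house 3 is peaches.
The person in the pink house is in house 2 (clue 1).
So house 3 gets yellow for color.
So: house 1 = teal/lemons/donuts/fir, house 2 = pink/apples/pie/pine, house 3 = yellow/peaches/cake/cedar, house 4 = white/plums/tarts/poplar.

lemons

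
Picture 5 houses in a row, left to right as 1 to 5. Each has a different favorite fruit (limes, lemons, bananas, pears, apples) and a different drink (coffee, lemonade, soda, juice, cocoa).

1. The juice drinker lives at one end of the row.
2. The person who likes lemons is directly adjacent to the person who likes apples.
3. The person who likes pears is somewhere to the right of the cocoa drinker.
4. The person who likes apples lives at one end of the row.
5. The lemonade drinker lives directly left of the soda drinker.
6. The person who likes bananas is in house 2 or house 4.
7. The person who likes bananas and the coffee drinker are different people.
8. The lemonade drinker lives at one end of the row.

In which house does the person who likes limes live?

From clue 8, the lemonade drinker must be in house 1.
So house 5 gets juice for drink.
By clue 5, the soda drinker is in house 2.
House 3 favorite fruit: only limes fits.
That leaves apples as the favorite fruit for house 1.
The only favorite fruit still possible for house 5 is pears.
Clue 2: the person who likes lemons is in house 2.
House 4's favorite fruit must be bananas (nothing else left).
Clue 7 places the coffee drinker in house 3.
So house 4 gets cocoa for drink.
So: house 1 = apples/lemonade, house 2 = lemons/soda, house 3 = limes/coffee, house 4 = bananas/cocoa, house 5 = pears/juice.

3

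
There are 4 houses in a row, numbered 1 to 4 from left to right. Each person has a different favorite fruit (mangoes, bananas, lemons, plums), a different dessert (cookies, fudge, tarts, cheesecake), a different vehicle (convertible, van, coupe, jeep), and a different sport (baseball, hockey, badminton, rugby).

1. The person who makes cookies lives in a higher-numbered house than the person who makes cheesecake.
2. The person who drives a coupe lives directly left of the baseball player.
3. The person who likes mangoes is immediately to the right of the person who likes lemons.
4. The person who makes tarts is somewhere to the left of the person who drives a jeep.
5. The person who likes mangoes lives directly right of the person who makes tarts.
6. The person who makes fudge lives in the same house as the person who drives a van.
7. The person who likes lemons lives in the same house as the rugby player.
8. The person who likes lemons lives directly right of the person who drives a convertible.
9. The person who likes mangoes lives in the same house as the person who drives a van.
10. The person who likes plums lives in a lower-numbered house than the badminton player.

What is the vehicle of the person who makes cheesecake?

House 1 dessert: only cheesecake fits.
House 1's sport must be hockey (nothing else left).
The person who likes lemons is narrowed to house 2 or 3; consider each.
Placing it in house 3 leads to a contradiction, so it's in house 2.
By clue 3, the person who likes mangoes is in house 3.
Clue 5 places the person who makes tarts in house 2.
From clue 7, the rugby player must be in house 2.
Clue 8 places the person who drives a convertible in house 1.
The person who drives a van is in house 3 (clue 9).
The only favorite fruit still possible for house 1 is plums.
That leaves bananas as the favorite fruit for house 4.
The only vehicle still possible for house 2 is coupe.
So house 4 gets jeep for vehicle.
By clue 2, the baseball player is in house 3.
The person who makes fudge is in house 3 (clue 6).
House 4 dessert: only cookies fits.
House 4 sport: only badminton fits.
So: house 1 = plums/cheesecake/convertible/hockey, house 2 = lemons/tarts/coupe/rugby, house 3 = mangoes/fudge/van/baseball, house 4 = bananas/cookies/jeep/badminton.

convertible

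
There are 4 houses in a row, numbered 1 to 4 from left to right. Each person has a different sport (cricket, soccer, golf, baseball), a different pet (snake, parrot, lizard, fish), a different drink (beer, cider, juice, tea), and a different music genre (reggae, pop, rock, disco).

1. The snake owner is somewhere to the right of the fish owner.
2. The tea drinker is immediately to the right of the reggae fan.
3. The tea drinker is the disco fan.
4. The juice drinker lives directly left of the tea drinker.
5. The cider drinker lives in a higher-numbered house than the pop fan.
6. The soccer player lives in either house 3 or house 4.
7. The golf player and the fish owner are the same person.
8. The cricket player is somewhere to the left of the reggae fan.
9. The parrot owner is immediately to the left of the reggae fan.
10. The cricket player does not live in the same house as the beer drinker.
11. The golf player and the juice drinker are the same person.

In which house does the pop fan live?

That leaves beer as the drink for house 1.
Clue 10 places the cricket player in house 2.
The only sport still possible for house 1 is baseball.
That leaves golf as the sport for house 3.
The only sport still possible for house 4 is soccer.
Clue 7: the fish owner is in house 3.
By clue 8, the reggae fan is in house 3.
The parrot owner is in house 2 (clue 9).
Clue 11 places the juice drinker in house 3.
The only pet still possible for house 1 is lizard.
The only pet still possible for house 4 is snake.
House 2's drink must be cider (nothing else left).
That leaves tea as the drink for house 4.
House 4 music genre: only disco fits.
Clue 5: the pop fan is in house 1.
That leaves rock as the music genre for house 2.
So: house 1 = baseball/lizard/beer/pop, house 2 = cricket/parrot/cider/rock, house 3 = golf/fish/juice/reggae, house 4 = soccer/snake/tea/disco.

1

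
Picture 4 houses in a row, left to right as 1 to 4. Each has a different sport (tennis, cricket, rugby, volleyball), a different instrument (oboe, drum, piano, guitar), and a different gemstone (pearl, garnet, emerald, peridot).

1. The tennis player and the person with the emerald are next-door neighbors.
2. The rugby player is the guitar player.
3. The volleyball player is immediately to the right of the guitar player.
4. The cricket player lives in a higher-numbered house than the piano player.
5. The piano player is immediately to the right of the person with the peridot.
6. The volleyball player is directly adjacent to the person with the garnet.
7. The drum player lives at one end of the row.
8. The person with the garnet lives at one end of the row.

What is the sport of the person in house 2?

volleyball

The cricket player is narrowed to house 3 or 4; consider each.
Placing it in house 3 leads to a contradiction, so it's in house 4.
The rugby player is narrowed to house 1 or 2; consider each.
Placing it in house 2 leads to a contradiction, so it's in house 1.
From clue 2, the guitar player must be in house 1.
Clue 3: the volleyball player is in house 2.
Clue 6 places the person with the garnet in house 1.
The only sport still possible for house 3 is tennis.
House 2's gemstone must be peridot (nothing else left).
Clue 1: the person with the emerald is in house 4.
From clue 5, the piano player must be in house 3.
House 2's instrument must be oboe (nothing else left).
House 4's instrument must be drum (nothing else left).
That leaves pearl as the gemstone for house 3.
So: house 1 = rugby/guitar/garnet, house 2 = volleyball/oboe/peridot, house 3 = tennis/piano/pearl, house 4 = cricket/drum/emerald.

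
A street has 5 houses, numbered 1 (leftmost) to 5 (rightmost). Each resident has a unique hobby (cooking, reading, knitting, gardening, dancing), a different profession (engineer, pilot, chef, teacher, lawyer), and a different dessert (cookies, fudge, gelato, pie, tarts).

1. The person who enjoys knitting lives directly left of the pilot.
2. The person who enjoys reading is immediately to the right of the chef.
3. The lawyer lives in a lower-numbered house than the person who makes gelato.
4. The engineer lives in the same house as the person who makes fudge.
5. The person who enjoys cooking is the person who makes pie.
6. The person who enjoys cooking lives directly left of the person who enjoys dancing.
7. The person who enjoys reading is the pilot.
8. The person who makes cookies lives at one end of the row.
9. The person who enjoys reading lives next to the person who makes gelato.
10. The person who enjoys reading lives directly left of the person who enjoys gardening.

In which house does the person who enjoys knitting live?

3

The person who makes cookies is narrowed to house 1 or 5; consider each.
Placing it in house 1 leads to a contradiction, so it's in house 5.
So house 5 gets teacher for profession.
The person who enjoys gardening is narrowed to house 3 or 4 or 5; consider each.
Placing it in house 3 and house 4 leads to a contradiction, so it's in house 5.
The person who enjoys reading is in house 4 (clue 10).
The chef is in house 3 (clue 2).
Clue 7 places the pilot in house 4.
Clue 9: the person who makes gelato is in house 3.
From clue 1, the person who enjoys knitting must be in house 3.
House 1 hobby: only cooking fits.
House 2's hobby must be dancing (nothing else left).
House 4 dessert: only tarts fits.
Clue 5 places the person who makes pie in house 1.
That leaves fudge as the dessert for house 2.
Clue 4: the engineer is in house 2.
House 1 profession: only lawyer fits.
So: house 1 = cooking/lawyer/pie, house 2 = dancing/engineer/fudge, house 3 = knitting/chef/gelato, house 4 = reading/pilot/tarts, house 5 = gardening/teacher/cookies.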